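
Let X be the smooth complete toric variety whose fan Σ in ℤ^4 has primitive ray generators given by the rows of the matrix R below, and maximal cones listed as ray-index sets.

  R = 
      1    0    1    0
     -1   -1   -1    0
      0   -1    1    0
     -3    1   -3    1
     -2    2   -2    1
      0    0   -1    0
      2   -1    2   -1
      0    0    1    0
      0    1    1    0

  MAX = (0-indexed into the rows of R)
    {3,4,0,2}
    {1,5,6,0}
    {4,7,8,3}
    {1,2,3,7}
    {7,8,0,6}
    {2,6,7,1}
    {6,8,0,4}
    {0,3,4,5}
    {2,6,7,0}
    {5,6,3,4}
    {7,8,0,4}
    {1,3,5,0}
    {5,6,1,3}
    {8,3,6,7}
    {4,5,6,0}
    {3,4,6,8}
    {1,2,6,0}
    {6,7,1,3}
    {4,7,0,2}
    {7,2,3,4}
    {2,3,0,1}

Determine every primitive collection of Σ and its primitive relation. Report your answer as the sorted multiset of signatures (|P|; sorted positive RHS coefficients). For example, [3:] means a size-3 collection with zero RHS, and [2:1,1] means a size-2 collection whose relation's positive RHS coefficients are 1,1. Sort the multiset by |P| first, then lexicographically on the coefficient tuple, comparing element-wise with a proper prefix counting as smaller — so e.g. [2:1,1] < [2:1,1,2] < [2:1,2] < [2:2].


13 collections generate NE(X_Σ); each relation:

  P={5,7}:  v_{5} + v_{7} = 0  →  sig = [2:]
  P={1,4}:  v_{1} + v_{4} = v_{3}  →  sig = [2:1]
  P={2,5}:  v_{2} + v_{5} = v_{0} + v_{1}  →  sig = [2:1,1]
  P={5,8}:  v_{5} + v_{8} = v_{4} + v_{6}  →  sig = [2:1,1]
  P={1,8}:  v_{1} + v_{8} = v_{3} + v_{6} + v_{7}  →  sig = [2:1,1,1]
  P={2,8}:  v_{2} + v_{8} = 2·v_{7}  →  sig = [2:2]
  P={0,3,6}:  v_{0} + v_{3} + v_{6} = 0  →  sig = [3:]
  P={0,1,7}:  v_{0} + v_{1} + v_{7} = v_{2}  →  sig = [3:1]
  P={2,4,6}:  v_{2} + v_{4} + v_{6} = v_{7}  →  sig = [3:1]
  P={4,6,7}:  v_{4} + v_{6} + v_{7} = v_{8}  →  sig = [3:1]
  P={0,3,7}:  v_{0} + v_{3} + v_{7} = v_{2} + v_{4}  →  sig = [3:1,1]
  P={0,3,8}:  v_{0} + v_{3} + v_{8} = v_{4} + v_{7}  →  sig = [3:1,1]
  P={2,3,6}:  v_{2} + v_{3} + v_{6} = v_{1} + v_{7}  →  sig = [3:1,1]

Hence PRS(X_Σ) =
{ [2:],  [2:1],  [2:1,1] ×2,  [2:1,1,1],  [2:2],  [3:],  [3:1] ×3,  [3:1,1] ×3 }


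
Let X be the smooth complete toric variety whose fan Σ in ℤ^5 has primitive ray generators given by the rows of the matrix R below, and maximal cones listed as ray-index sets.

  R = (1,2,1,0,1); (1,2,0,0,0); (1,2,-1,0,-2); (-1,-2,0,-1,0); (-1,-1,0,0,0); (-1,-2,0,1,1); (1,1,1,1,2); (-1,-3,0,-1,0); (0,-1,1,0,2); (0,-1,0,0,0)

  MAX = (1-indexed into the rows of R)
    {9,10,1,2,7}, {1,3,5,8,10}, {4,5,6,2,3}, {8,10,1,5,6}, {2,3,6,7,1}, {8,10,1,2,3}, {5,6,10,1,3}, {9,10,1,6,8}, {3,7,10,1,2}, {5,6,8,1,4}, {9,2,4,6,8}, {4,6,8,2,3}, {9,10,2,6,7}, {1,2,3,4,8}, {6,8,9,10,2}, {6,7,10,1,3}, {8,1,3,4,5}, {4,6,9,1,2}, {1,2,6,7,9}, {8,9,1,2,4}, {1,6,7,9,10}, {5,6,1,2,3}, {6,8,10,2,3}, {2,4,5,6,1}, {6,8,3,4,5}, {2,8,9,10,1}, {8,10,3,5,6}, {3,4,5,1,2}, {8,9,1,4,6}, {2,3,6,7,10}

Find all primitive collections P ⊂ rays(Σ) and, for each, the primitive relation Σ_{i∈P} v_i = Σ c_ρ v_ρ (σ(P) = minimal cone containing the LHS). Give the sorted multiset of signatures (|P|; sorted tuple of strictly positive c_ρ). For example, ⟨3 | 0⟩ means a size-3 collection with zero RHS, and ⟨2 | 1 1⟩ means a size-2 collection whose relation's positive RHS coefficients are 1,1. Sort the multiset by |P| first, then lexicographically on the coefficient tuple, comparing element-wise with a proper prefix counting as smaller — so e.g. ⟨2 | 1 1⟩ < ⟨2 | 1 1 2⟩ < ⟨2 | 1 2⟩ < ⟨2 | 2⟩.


Primitive collections (12):

  {4,7}:  v_{4} + v_{7} = v_{9}  ⇒ sig = ⟨2 | 1⟩
  {4,10}:  v_{4} + v_{10} = v_{8}  ⇒ sig = ⟨2 | 1⟩
  {3,9}:  v_{3} + v_{9} = v_{2} + v_{10}  ⇒ sig = ⟨2 | 1 1⟩
  {5,7}:  v_{5} + v_{7} = v_{1} + v_{6}  ⇒ sig = ⟨2 | 1 1⟩
  {7,8}:  v_{7} + v_{8} = v_{9} + v_{10}  ⇒ sig = ⟨2 | 1 1⟩
  {5,9}:  v_{5} + v_{9} = v_{1} + v_{4} + v_{6}  ⇒ sig = ⟨2 | 1 1 1⟩
  {2,5,10}:  v_{2} + v_{5} + v_{10} = 0  ⇒ sig = ⟨3 | 0⟩
  {2,5,8}:  v_{2} + v_{5} + v_{8} = v_{4}  ⇒ sig = ⟨3 | 1⟩
  {1,3,4,6}:  v_{1} + v_{3} + v_{4} + v_{6} = 0  ⇒ sig = ⟨4 | 0⟩
  {1,2,6,8}:  v_{1} + v_{2} + v_{6} + v_{8} = v_{9}  ⇒ sig = ⟨4 | 1⟩
  {1,2,6,10}:  v_{1} + v_{2} + v_{6} + v_{10} = v_{7}  ⇒ sig = ⟨4 | 1⟩
  {1,3,6,8}:  v_{1} + v_{3} + v_{6} + v_{8} = v_{10}  ⇒ sig = ⟨4 | 1⟩

Sorted signature multiset PRS(X):
{ ⟨2 | 1⟩ ×2,  ⟨2 | 1 1⟩ ×3,  ⟨2 | 1 1 1⟩,  ⟨3 | 0⟩,  ⟨3 | 1⟩,  ⟨4 | 0⟩,  ⟨4 | 1⟩ ×3 }


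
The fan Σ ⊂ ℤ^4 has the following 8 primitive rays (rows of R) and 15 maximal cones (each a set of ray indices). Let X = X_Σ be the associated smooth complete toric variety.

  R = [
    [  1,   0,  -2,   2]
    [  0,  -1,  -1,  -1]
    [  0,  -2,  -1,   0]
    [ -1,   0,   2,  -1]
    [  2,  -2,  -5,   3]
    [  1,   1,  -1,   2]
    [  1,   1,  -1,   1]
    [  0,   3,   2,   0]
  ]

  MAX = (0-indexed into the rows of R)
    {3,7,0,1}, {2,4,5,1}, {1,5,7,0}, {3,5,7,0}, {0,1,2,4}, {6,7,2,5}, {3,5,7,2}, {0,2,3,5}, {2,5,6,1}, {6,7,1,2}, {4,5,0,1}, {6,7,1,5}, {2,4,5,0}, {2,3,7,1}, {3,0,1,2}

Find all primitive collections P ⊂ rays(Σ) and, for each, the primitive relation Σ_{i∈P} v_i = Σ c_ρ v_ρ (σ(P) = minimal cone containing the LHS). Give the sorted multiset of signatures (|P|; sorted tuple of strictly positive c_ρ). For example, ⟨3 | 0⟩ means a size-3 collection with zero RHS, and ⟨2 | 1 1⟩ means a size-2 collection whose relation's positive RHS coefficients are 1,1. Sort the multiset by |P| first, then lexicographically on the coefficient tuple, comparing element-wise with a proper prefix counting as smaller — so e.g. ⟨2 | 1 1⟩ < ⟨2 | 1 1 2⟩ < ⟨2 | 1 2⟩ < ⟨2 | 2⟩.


9 minimal non-faces of Δ(Σ) (on 8 rays):

  P = {3,4}:  v_{3} + v_{4} = v_{0} + v_{2} ; sig = ⟨2 | 1 1⟩
  P = {3,6}:  v_{3} + v_{6} = v_{2} + v_{7} ; sig = ⟨2 | 1 1⟩
  P = {0,6}:  v_{0} + v_{6} = v_{1} + 2·v_{5} ; sig = ⟨2 | 1 2⟩
  P = {4,7}:  v_{4} + v_{7} = v_{1} + 2·v_{5} ; sig = ⟨2 | 1 2⟩
  P = {4,6}:  v_{4} + v_{6} = 2·v_{1} + v_{2} + 3·v_{5} ; sig = ⟨2 | 1 2 3⟩
  P = {1,3,5}:  v_{1} + v_{3} + v_{5} = 0 ; sig = ⟨3 | 0⟩
  P = {0,2,7}:  v_{0} + v_{2} + v_{7} = v_{5} ; sig = ⟨3 | 1⟩
  P = {0,1,2,5}:  v_{0} + v_{1} + v_{2} + v_{5} = v_{4} ; sig = ⟨4 | 1⟩
  P = {1,2,5,7}:  v_{1} + v_{2} + v_{5} + v_{7} = v_{6} ; sig = ⟨4 | 1⟩

Sorted signature multiset PRS(X):
[⟨2 | 1 1⟩, ⟨2 | 1 1⟩, ⟨2 | 1 2⟩, ⟨2 | 1 2⟩, ⟨2 | 1 2 3⟩, ⟨3 | 0⟩, ⟨3 | 1⟩, ⟨4 | 1⟩, ⟨4 | 1⟩]


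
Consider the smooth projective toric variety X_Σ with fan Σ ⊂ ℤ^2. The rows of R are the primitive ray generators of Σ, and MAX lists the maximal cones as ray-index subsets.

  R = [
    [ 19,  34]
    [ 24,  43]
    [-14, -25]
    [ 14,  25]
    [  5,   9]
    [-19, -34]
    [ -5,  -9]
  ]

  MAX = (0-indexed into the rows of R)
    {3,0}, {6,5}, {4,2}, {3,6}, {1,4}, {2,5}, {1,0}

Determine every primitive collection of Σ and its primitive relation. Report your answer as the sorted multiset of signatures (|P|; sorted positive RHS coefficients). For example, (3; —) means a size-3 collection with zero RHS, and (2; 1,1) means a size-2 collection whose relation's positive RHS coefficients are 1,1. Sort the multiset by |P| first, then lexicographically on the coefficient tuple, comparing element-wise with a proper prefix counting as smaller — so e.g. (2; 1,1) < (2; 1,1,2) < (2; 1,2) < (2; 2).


|primitive collections| = 14. Relations:

  • {0,5}:  v_{0} + v_{5} = 0  so sig = (2; —)
  • {2,3}:  v_{2} + v_{3} = 0  so sig = (2; —)
  • {4,6}:  v_{4} + v_{6} = 0  so sig = (2; —)
  • {0,2}:  v_{0} + v_{2} = v_{4}  so sig = (2; 1)
  • {0,4}:  v_{0} + v_{4} = v_{1}  so sig = (2; 1)
  • {0,6}:  v_{0} + v_{6} = v_{3}  so sig = (2; 1)
  • {1,5}:  v_{1} + v_{5} = v_{4}  so sig = (2; 1)
  • {1,6}:  v_{1} + v_{6} = v_{0}  so sig = (2; 1)
  • {2,6}:  v_{2} + v_{6} = v_{5}  so sig = (2; 1)
  • {3,4}:  v_{3} + v_{4} = v_{0}  so sig = (2; 1)
  • {3,5}:  v_{3} + v_{5} = v_{6}  so sig = (2; 1)
  • {4,5}:  v_{4} + v_{5} = v_{2}  so sig = (2; 1)
  • {1,2}:  v_{1} + v_{2} = 2·v_{4}  so sig = (2; 2)
  • {1,3}:  v_{1} + v_{3} = 2·v_{0}  so sig = (2; 2)

Hence PRS(X_Σ) =
    |P|=2: 14 collections, coeffs (), (), (), (1), (1), (1), (1), (1), (1), (1), (1), (1), (2), (2)


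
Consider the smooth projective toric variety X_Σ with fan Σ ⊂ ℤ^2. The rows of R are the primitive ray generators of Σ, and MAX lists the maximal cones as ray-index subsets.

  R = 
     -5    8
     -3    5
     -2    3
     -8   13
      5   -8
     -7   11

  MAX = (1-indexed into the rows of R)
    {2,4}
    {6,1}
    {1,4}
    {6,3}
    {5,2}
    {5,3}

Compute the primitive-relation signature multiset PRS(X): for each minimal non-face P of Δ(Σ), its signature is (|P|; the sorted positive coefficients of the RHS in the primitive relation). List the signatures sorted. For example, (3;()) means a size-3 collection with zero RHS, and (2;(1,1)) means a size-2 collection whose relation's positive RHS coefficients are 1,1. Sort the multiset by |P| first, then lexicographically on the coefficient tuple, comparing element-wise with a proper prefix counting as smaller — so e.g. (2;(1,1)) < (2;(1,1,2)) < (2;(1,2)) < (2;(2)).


The 9 primitive collections of Σ (r=6, n=2):

  P = {1,5}:  v_{1} + v_{5} = 0  so sig = (2;())
  P = {1,2}:  v_{1} + v_{2} = v_{4}  so sig = (2;(1))
  P = {1,3}:  v_{1} + v_{3} = v_{6}  so sig = (2;(1))
  P = {2,3}:  v_{2} + v_{3} = v_{1}  so sig = (2;(1))
  P = {4,5}:  v_{4} + v_{5} = v_{2}  so sig = (2;(1))
  P = {5,6}:  v_{5} + v_{6} = v_{3}  so sig = (2;(1))
  P = {2,6}:  v_{2} + v_{6} = 2·v_{1}  so sig = (2;(2))
  P = {3,4}:  v_{3} + v_{4} = 2·v_{1}  so sig = (2;(2))
  P = {4,6}:  v_{4} + v_{6} = 3·v_{1}  so sig = (2;(3))

Signatures (|P|; sorted positive RHS coefficients), sorted:
[(2;()), (2;(1)), (2;(1)), (2;(1)), (2;(1)), (2;(1)), (2;(2)), (2;(2)), (2;(3))]


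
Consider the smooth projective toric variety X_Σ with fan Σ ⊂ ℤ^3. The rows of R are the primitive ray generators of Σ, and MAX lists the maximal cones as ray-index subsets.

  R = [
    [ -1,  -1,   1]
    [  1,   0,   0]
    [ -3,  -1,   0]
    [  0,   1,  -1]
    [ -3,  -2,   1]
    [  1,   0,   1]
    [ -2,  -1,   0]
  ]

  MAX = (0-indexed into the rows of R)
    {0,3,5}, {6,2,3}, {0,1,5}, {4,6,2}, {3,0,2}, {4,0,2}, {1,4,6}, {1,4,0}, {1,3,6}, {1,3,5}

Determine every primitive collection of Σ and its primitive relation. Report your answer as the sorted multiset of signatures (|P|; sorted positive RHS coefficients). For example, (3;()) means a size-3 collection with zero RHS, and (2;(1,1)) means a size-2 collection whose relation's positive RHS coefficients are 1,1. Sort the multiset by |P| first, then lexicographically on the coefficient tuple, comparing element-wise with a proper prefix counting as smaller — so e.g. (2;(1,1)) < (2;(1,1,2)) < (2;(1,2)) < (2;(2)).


The 7 primitive collections of Σ (r=7, n=3):

  P={0,6}:  v_{0} + v_{6} = v_{4}  ⇒ sig = (2;(1))
  P={1,2}:  v_{1} + v_{2} = v_{6}  ⇒ sig = (2;(1))
  P={3,4}:  v_{3} + v_{4} = v_{2}  ⇒ sig = (2;(1))
  P={5,6}:  v_{5} + v_{6} = v_{0}  ⇒ sig = (2;(1))
  P={2,5}:  v_{2} + v_{5} = 2·v_{0} + v_{3}  ⇒ sig = (2;(1,2))
  P={4,5}:  v_{4} + v_{5} = 2·v_{0}  ⇒ sig = (2;(2))
  P={0,1,3}:  v_{0} + v_{1} + v_{3} = 0  ⇒ sig = (3;())

Sorted signature multiset PRS(X):
    |P|=2: 6 collections, coeffs (1), (1), (1), (1), (1,2), (2)
    |P|=3: 1 collection, coeffs ()


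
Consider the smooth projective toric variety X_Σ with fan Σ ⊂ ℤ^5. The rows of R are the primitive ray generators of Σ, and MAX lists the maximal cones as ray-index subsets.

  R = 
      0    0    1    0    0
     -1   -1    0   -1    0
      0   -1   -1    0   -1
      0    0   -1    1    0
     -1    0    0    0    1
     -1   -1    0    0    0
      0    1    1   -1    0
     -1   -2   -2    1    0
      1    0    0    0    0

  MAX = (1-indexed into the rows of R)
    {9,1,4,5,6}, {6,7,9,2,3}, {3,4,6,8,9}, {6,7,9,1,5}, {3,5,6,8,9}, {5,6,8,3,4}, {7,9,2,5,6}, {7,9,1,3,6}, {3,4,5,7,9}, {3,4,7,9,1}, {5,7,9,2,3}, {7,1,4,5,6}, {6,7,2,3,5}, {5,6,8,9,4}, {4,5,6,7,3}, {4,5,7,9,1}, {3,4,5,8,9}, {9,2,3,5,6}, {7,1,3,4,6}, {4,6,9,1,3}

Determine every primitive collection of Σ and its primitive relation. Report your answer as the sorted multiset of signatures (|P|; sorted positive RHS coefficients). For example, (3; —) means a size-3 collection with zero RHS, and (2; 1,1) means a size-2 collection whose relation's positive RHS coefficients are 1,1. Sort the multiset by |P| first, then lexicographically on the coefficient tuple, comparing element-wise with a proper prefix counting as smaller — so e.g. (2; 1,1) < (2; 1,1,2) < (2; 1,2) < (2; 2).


The 9 primitive collections of Σ (r=9, n=5):

  P = {2,4}:  v_{2} + v_{4} = v_{3} + v_{5}  ⟹  sig = (2; 1,1)
  P = {7,8}:  v_{7} + v_{8} = v_{3} + v_{5}  ⟹  sig = (2; 1,1)
  P = {1,2}:  v_{1} + v_{2} = 2·v_{6} + v_{7} + v_{9}  ⟹  sig = (2; 1,1,2)
  P = {1,8}:  v_{1} + v_{8} = v_{4} + 2·v_{6} + v_{9}  ⟹  sig = (2; 1,1,2)
  P = {2,8}:  v_{2} + v_{8} = 2·v_{3} + 2·v_{5} + v_{6} + v_{9}  ⟹  sig = (2; 1,1,2,2)
  P = {1,3,5}:  v_{1} + v_{3} + v_{5} = v_{6}  ⟹  sig = (3; 1)
  P = {4,6,7,9}:  v_{4} + v_{6} + v_{7} + v_{9} = 0  ⟹  sig = (4; —)
  P = {3,4,5,6,9}:  v_{3} + v_{4} + v_{5} + v_{6} + v_{9} = v_{8}  ⟹  sig = (5; 1)
  P = {3,5,6,7,9}:  v_{3} + v_{5} + v_{6} + v_{7} + v_{9} = v_{2}  ⟹  sig = (5; 1)

Signatures (|P|; sorted positive RHS coefficients), sorted:
{ (2; 1,1) ×2,  (2; 1,1,2) ×2,  (2; 1,1,2,2),  (3; 1),  (4; —),  (5; 1) ×2 }


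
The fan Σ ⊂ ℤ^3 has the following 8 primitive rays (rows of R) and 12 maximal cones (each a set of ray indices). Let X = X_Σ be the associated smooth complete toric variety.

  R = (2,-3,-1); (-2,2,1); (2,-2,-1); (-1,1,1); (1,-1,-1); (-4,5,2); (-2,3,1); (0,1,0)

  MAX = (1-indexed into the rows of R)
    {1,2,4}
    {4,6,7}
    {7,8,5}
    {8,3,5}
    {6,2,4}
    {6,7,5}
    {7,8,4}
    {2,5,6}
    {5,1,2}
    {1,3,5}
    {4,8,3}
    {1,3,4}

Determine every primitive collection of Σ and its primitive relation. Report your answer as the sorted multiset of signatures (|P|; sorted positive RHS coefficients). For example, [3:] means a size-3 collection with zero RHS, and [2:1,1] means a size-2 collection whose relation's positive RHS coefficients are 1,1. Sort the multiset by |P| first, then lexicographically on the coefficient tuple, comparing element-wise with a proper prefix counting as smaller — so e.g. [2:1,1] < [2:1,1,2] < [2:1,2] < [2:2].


Δ(Σ) — 8 vertices, 10 min non-faces:

  P = {1,7}:  v_{1} + v_{7} = 0 — sig = [2:]
  P = {2,3}:  v_{2} + v_{3} = 0 — sig = [2:]
  P = {4,5}:  v_{4} + v_{5} = 0 — sig = [2:]
  P = {1,6}:  v_{1} + v_{6} = v_{2} — sig = [2:1]
  P = {1,8}:  v_{1} + v_{8} = v_{3} — sig = [2:1]
  P = {2,7}:  v_{2} + v_{7} = v_{6} — sig = [2:1]
  P = {2,8}:  v_{2} + v_{8} = v_{7} — sig = [2:1]
  P = {3,6}:  v_{3} + v_{6} = v_{7} — sig = [2:1]
  P = {3,7}:  v_{3} + v_{7} = v_{8} — sig = [2:1]
  P = {6,8}:  v_{6} + v_{8} = 2·v_{7} — sig = [2:2]

Signatures (|P|; sorted positive RHS coefficients), sorted:
    |P|=2: 10 collections, coeffs (), (), (), (1), (1), (1), (1), (1), (1), (2)


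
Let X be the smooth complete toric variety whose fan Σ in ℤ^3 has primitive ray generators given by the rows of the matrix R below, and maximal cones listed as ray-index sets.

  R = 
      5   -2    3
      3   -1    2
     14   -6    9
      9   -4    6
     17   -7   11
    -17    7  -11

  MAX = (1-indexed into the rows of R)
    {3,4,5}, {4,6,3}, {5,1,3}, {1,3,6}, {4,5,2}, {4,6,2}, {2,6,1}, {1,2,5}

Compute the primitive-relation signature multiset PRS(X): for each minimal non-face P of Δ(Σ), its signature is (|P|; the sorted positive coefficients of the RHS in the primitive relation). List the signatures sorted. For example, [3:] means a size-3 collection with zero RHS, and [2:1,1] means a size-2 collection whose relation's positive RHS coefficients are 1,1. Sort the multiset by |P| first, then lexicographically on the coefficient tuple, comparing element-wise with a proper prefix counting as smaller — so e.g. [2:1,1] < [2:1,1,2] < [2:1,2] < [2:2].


3 collections generate NE(X_Σ); each relation:

  P={5,6}:  v_{5} + v_{6} = 0 ; sig = [2:]
  P={1,4}:  v_{1} + v_{4} = v_{3} ; sig = [2:1]
  P={2,3}:  v_{2} + v_{3} = v_{5} ; sig = [2:1]

Sorted signature multiset PRS(X):
    [2:]
    [2:1]
    [2:1]


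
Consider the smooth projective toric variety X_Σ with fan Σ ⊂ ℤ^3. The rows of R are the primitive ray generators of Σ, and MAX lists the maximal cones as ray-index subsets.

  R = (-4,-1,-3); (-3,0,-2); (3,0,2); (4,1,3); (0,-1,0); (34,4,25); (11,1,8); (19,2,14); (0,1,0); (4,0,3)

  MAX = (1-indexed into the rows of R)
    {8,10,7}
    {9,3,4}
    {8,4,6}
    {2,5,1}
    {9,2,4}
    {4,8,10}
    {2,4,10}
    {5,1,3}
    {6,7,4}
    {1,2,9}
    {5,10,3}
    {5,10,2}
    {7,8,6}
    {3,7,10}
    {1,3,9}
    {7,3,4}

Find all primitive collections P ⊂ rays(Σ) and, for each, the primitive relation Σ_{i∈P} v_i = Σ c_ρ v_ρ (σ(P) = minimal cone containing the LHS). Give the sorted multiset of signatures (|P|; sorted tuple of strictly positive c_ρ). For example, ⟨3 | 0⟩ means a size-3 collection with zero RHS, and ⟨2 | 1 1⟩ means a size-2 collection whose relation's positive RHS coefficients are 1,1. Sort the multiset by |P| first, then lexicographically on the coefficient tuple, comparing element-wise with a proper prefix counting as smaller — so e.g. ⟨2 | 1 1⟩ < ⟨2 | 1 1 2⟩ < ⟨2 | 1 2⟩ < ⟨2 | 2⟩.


Minimal non-faces — 24 found among 10 rays, 16 max cones:

  P = {1,4}:  v_{1} + v_{4} = 0  ⟹  sig = ⟨2 | 0⟩
  P = {2,3}:  v_{2} + v_{3} = 0  ⟹  sig = ⟨2 | 0⟩
  P = {5,9}:  v_{5} + v_{9} = 0  ⟹  sig = ⟨2 | 0⟩
  P = {1,10}:  v_{1} + v_{10} = v_{5}  ⟹  sig = ⟨2 | 1⟩
  P = {4,5}:  v_{4} + v_{5} = v_{10}  ⟹  sig = ⟨2 | 1⟩
  P = {9,10}:  v_{9} + v_{10} = v_{4}  ⟹  sig = ⟨2 | 1⟩
  P = {1,6}:  v_{1} + v_{6} = v_{7} + v_{8}  ⟹  sig = ⟨2 | 1 1⟩
  P = {1,7}:  v_{1} + v_{7} = v_{3} + v_{10}  ⟹  sig = ⟨2 | 1 1⟩
  P = {1,8}:  v_{1} + v_{8} = v_{7} + v_{10}  ⟹  sig = ⟨2 | 1 1⟩
  P = {2,7}:  v_{2} + v_{7} = v_{4} + v_{10}  ⟹  sig = ⟨2 | 1 1⟩
  P = {5,6}:  v_{5} + v_{6} = v_{7} + v_{8} + v_{10}  ⟹  sig = ⟨2 | 1 1 1⟩
  P = {2,6}:  v_{2} + v_{6} = 2·v_{4} + v_{8} + v_{10}  ⟹  sig = ⟨2 | 1 1 2⟩
  P = {5,7}:  v_{5} + v_{7} = v_{3} + 2·v_{10}  ⟹  sig = ⟨2 | 1 2⟩
  P = {5,8}:  v_{5} + v_{8} = v_{7} + 2·v_{10}  ⟹  sig = ⟨2 | 1 2⟩
  P = {7,9}:  v_{7} + v_{9} = v_{3} + 2·v_{4}  ⟹  sig = ⟨2 | 1 2⟩
  P = {8,9}:  v_{8} + v_{9} = 2·v_{4} + v_{7}  ⟹  sig = ⟨2 | 1 2⟩
  P = {3,6}:  v_{3} + v_{6} = v_{4} + 3·v_{7}  ⟹  sig = ⟨2 | 1 3⟩
  P = {3,8}:  v_{3} + v_{8} = 2·v_{7}  ⟹  sig = ⟨2 | 2⟩
  P = {6,10}:  v_{6} + v_{10} = 2·v_{8}  ⟹  sig = ⟨2 | 2⟩
  P = {2,8}:  v_{2} + v_{8} = 2·v_{4} + 2·v_{10}  ⟹  sig = ⟨2 | 2 2⟩
  P = {6,9}:  v_{6} + v_{9} = 3·v_{4} + 2·v_{7}  ⟹  sig = ⟨2 | 2 3⟩
  P = {3,4,10}:  v_{3} + v_{4} + v_{10} = v_{7}  ⟹  sig = ⟨3 | 1⟩
  P = {4,7,8}:  v_{4} + v_{7} + v_{8} = v_{6}  ⟹  sig = ⟨3 | 1⟩
  P = {4,7,10}:  v_{4} + v_{7} + v_{10} = v_{8}  ⟹  sig = ⟨3 | 1⟩

Sorted signature multiset PRS(X):
    |P|=2: 21 collections, coeffs (), (), (), (1), (1), (1), (1,1), (1,1), (1,1), (1,1), (1,1,1), (1,1,2), (1,2), (1,2), (1,2), (1,2), (1,3), (2), (2), (2,2), (2,3)
    |P|=3: 3 collections, coeffs (1), (1), (1)


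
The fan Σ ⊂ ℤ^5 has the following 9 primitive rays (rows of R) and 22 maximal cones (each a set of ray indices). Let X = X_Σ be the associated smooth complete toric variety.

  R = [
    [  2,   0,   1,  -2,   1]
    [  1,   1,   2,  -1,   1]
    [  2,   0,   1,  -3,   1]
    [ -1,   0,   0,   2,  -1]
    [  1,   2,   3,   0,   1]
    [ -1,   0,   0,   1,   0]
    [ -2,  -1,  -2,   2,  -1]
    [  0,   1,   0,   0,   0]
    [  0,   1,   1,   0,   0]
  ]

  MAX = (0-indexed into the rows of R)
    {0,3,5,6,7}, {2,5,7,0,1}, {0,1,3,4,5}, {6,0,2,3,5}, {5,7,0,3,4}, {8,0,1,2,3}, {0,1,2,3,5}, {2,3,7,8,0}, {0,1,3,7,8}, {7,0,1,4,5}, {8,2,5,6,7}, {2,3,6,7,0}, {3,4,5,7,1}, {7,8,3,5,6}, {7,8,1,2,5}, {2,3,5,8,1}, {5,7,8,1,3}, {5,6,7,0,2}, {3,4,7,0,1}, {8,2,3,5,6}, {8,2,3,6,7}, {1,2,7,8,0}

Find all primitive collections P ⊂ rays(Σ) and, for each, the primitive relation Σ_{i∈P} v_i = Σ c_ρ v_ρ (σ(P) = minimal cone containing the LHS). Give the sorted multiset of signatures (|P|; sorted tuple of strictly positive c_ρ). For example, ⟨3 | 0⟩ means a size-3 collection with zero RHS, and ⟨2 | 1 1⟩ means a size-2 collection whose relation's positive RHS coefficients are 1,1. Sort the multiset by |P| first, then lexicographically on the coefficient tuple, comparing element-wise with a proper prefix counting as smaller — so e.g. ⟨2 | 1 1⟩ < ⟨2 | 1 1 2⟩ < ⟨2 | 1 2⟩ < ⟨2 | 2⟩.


Δ(Σ) — 9 vertices, 9 min non-faces:

  P={1,6}:  v_{1} + v_{6} = v_{5}  ⟹  sig = ⟨2 | 1⟩
  P={2,4}:  v_{2} + v_{4} = v_{0} + v_{1} + v_{8}  ⟹  sig = ⟨2 | 1 1 1⟩
  P={4,6}:  v_{4} + v_{6} = v_{0} + v_{3} + 2·v_{5} + v_{7}  ⟹  sig = ⟨2 | 1 1 1 2⟩
  P={4,8}:  v_{4} + v_{8} = 2·v_{1} + v_{3} + v_{7}  ⟹  sig = ⟨2 | 1 1 2⟩
  P={0,6,8}:  v_{0} + v_{6} + v_{8} = 0  ⟹  sig = ⟨3 | 0⟩
  P={0,5,8}:  v_{0} + v_{5} + v_{8} = v_{1}  ⟹  sig = ⟨3 | 1⟩
  P={2,3,5,7}:  v_{2} + v_{3} + v_{5} + v_{7} = v_{8}  ⟹  sig = ⟨4 | 1⟩
  P={1,2,3,7}:  v_{1} + v_{2} + v_{3} + v_{7} = v_{0} + 2·v_{8}  ⟹  sig = ⟨4 | 1 2⟩
  P={0,1,3,5,7}:  v_{0} + v_{1} + v_{3} + v_{5} + v_{7} = v_{4}  ⟹  sig = ⟨5 | 1⟩

so the primitive-relation signature multiset is
    |P|=2: 4 collections, coeffs (1), (1,1,1), (1,1,1,2), (1,1,2)
    |P|=3: 2 collections, coeffs (), (1)
    |P|=4: 2 collections, coeffs (1), (1,2)
    |P|=5: 1 collection, coeffs (1)


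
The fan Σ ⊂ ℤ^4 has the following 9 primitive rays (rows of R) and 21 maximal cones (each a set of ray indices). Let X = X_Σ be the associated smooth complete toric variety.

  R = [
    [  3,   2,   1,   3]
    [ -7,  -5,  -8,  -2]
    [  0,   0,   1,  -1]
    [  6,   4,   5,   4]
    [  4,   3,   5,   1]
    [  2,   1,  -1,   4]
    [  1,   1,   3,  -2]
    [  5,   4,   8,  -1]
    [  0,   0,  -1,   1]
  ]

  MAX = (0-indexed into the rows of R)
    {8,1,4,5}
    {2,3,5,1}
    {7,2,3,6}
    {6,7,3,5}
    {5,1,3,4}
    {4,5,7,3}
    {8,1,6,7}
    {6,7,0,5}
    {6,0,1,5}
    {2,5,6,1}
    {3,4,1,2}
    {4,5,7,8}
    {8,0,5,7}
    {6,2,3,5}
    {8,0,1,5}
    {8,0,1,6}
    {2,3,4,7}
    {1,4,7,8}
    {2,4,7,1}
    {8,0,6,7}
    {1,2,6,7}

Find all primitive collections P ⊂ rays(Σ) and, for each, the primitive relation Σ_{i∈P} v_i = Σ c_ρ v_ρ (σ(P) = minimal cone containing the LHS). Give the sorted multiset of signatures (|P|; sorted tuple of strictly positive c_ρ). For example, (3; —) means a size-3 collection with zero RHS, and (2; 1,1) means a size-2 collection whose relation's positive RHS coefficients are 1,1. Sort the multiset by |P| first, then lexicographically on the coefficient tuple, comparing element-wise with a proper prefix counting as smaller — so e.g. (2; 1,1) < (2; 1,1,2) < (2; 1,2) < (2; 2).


Σ has 13 primitive collections:

  P={2,8}:  v_{2} + v_{8} = 0  so sig = (2; —)
  P={4,6}:  v_{4} + v_{6} = v_{7}  so sig = (2; 1)
  P={0,2}:  v_{0} + v_{2} = v_{5} + v_{6}  so sig = (2; 1,1)
  P={3,8}:  v_{3} + v_{8} = v_{4} + v_{5}  so sig = (2; 1,1)
  P={0,4}:  v_{0} + v_{4} = v_{5} + v_{7} + v_{8}  so sig = (2; 1,1,1)
  P={0,3}:  v_{0} + v_{3} = 2·v_{5} + v_{7}  so sig = (2; 1,2)
  P={1,3,6}:  v_{1} + v_{3} + v_{6} = 0  so sig = (3; —)
  P={1,3,7}:  v_{1} + v_{3} + v_{7} = v_{4}  so sig = (3; 1)
  P={1,5,7}:  v_{1} + v_{5} + v_{7} = v_{8}  so sig = (3; 1)
  P={2,4,5}:  v_{2} + v_{4} + v_{5} = v_{3}  so sig = (3; 1)
  P={5,6,8}:  v_{5} + v_{6} + v_{8} = v_{0}  so sig = (3; 1)
  P={2,5,7}:  v_{2} + v_{5} + v_{7} = v_{3} + v_{6}  so sig = (3; 1,1)
  P={0,1,7}:  v_{0} + v_{1} + v_{7} = v_{6} + 2·v_{8}  so sig = (3; 1,2)

Hence PRS(X_Σ) =
{ (2; —),  (2; 1),  (2; 1,1) ×2,  (2; 1,1,1),  (2; 1,2),  (3; —),  (3; 1) ×4,  (3; 1,1),  (3; 1,2) }


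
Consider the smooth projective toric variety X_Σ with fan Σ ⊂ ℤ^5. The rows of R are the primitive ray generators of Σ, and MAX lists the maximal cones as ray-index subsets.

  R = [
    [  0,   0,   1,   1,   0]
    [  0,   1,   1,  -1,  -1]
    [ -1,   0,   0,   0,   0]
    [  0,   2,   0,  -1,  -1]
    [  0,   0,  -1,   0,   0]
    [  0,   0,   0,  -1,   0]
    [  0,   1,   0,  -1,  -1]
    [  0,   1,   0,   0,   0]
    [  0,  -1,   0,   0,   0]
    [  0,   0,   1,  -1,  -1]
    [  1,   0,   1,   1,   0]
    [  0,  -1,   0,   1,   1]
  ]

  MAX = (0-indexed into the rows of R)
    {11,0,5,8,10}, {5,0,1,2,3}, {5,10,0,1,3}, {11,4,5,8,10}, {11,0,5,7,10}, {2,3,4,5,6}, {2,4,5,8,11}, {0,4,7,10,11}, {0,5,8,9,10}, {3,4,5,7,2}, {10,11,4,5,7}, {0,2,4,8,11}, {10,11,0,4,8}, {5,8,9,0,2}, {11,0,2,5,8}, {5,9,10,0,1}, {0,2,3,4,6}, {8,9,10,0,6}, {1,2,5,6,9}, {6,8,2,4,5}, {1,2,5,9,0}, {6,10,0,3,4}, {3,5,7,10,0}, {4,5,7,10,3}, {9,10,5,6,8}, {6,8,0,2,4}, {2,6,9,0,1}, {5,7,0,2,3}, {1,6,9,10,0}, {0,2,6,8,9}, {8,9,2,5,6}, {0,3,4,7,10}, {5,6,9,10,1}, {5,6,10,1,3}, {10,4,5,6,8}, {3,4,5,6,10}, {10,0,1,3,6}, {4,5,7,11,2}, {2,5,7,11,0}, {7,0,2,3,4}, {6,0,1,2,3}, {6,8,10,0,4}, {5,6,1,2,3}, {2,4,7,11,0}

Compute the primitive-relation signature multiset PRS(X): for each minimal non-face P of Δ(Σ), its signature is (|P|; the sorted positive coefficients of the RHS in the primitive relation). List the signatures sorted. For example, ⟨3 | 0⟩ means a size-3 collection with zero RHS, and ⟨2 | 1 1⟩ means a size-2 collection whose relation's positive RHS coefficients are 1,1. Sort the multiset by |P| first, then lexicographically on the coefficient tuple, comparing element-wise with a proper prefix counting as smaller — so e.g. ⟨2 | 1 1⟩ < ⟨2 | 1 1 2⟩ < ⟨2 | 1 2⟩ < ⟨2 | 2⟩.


16 minimal non-faces of Δ(Σ) (on 12 rays):

  P={6,11}:  v_{6} + v_{11} = 0 ; sig = ⟨2 | 0⟩
  P={7,8}:  v_{7} + v_{8} = 0 ; sig = ⟨2 | 0⟩
  P={1,4}:  v_{1} + v_{4} = v_{6} ; sig = ⟨2 | 1⟩
  P={1,8}:  v_{1} + v_{8} = v_{9} ; sig = ⟨2 | 1⟩
  P={2,10}:  v_{2} + v_{10} = v_{0} ; sig = ⟨2 | 1⟩
  P={3,8}:  v_{3} + v_{8} = v_{6} ; sig = ⟨2 | 1⟩
  P={3,11}:  v_{3} + v_{11} = v_{7} ; sig = ⟨2 | 1⟩
  P={6,7}:  v_{6} + v_{7} = v_{3} ; sig = ⟨2 | 1⟩
  P={7,9}:  v_{7} + v_{9} = v_{1} ; sig = ⟨2 | 1⟩
  P={1,11}:  v_{1} + v_{11} = v_{0} + v_{5} ; sig = ⟨2 | 1 1⟩
  P={3,9}:  v_{3} + v_{9} = v_{1} + v_{6} ; sig = ⟨2 | 1 1⟩
  P={4,9}:  v_{4} + v_{9} = v_{6} + v_{8} ; sig = ⟨2 | 1 1⟩
  P={1,7}:  v_{1} + v_{7} = v_{0} + v_{3} + v_{5} ; sig = ⟨2 | 1 1 1⟩
  P={9,11}:  v_{9} + v_{11} = v_{0} + v_{5} + v_{8} ; sig = ⟨2 | 1 1 1⟩
  P={0,4,5}:  v_{0} + v_{4} + v_{5} = 0 ; sig = ⟨3 | 0⟩
  P={0,5,6}:  v_{0} + v_{5} + v_{6} = v_{1} ; sig = ⟨3 | 1⟩

Hence PRS(X_Σ) =
{ ⟨2 | 0⟩ ×2,  ⟨2 | 1⟩ ×7,  ⟨2 | 1 1⟩ ×3,  ⟨2 | 1 1 1⟩ ×2,  ⟨3 | 0⟩,  ⟨3 | 1⟩ }


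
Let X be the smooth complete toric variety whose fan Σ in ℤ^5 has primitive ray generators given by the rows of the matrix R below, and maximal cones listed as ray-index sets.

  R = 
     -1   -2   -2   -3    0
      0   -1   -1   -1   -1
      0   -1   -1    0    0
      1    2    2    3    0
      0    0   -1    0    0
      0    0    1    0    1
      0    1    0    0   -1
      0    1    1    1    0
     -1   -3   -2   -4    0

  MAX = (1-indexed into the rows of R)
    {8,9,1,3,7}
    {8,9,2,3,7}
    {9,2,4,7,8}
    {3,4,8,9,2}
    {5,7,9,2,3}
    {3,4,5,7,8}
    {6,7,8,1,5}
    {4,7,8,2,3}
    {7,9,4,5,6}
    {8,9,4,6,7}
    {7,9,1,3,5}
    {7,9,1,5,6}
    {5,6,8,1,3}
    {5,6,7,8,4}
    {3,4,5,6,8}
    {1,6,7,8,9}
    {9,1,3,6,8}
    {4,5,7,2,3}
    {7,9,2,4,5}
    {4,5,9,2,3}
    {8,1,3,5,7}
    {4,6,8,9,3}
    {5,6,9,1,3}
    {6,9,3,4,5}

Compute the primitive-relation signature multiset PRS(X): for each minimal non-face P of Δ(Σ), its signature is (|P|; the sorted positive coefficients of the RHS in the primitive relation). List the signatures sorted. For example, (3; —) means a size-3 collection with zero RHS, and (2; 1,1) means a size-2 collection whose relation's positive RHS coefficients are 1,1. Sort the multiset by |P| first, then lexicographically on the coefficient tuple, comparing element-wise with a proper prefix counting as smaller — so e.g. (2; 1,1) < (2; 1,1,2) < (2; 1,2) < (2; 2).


7 collections generate NE(X_Σ); each relation:

  P = {1,4}:  v_{1} + v_{4} = 0  ⟹  sig = (2; —)
  P = {2,6}:  v_{2} + v_{6} = v_{4} + v_{9}  ⟹  sig = (2; 1,1)
  P = {1,2}:  v_{1} + v_{2} = v_{3} + v_{7} + v_{9}  ⟹  sig = (2; 1,1,1)
  P = {3,6,7}:  v_{3} + v_{6} + v_{7} = 0  ⟹  sig = (3; —)
  P = {5,8,9}:  v_{5} + v_{8} + v_{9} = v_{1}  ⟹  sig = (3; 1)
  P = {2,5,8}:  v_{2} + v_{5} + v_{8} = v_{3} + v_{7}  ⟹  sig = (3; 1,1)
  P = {3,4,7,9}:  v_{3} + v_{4} + v_{7} + v_{9} = v_{2}  ⟹  sig = (4; 1)

so the primitive-relation signature multiset is
    |P|=2: 3 collections, coeffs (), (1,1), (1,1,1)
    |P|=3: 3 collections, coeffs (), (1), (1,1)
    |P|=4: 1 collection, coeffs (1)


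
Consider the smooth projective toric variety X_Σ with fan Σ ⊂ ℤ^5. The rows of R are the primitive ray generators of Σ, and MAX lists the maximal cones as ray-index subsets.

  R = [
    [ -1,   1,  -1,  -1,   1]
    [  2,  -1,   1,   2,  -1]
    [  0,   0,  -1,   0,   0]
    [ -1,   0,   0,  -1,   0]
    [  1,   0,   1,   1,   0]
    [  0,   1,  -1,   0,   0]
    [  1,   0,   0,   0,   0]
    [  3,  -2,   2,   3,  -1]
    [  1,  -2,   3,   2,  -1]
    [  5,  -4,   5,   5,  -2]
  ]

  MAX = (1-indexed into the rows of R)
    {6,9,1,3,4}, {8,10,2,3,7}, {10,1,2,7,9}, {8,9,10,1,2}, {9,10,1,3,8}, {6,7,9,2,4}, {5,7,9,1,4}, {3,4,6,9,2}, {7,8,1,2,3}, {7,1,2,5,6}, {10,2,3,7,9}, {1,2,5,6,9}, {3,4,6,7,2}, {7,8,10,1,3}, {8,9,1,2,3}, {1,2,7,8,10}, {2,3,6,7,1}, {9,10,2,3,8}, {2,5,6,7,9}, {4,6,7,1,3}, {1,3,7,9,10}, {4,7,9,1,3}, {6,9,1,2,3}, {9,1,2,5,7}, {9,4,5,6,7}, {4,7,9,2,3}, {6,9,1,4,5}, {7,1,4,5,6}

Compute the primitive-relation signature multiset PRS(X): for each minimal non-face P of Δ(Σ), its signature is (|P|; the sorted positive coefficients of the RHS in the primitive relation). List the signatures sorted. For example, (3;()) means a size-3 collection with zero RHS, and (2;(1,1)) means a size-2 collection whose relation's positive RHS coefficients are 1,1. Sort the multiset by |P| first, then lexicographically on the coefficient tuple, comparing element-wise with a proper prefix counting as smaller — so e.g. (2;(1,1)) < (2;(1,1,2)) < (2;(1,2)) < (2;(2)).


Minimal non-faces — 14 found among 10 rays, 28 max cones:

  {3,5}:  v_{3} + v_{5} = v_{1} + v_{2}  ⇒ sig = (2;(1,1))
  {4,8}:  v_{4} + v_{8} = v_{3} + v_{7} + v_{9}  ⇒ sig = (2;(1,1,1))
  {6,10}:  v_{6} + v_{10} = v_{1} + 2·v_{2} + v_{7} + v_{9}  ⇒ sig = (2;(1,1,1,2))
  {5,8}:  v_{5} + v_{8} = 2·v_{1} + 2·v_{2} + v_{7} + v_{9}  ⇒ sig = (2;(1,1,2,2))
  {6,8}:  v_{6} + v_{8} = v_{1} + 2·v_{2}  ⇒ sig = (2;(1,2))
  {4,10}:  v_{4} + v_{10} = v_{3} + 2·v_{7} + 2·v_{9}  ⇒ sig = (2;(1,2,2))
  {5,10}:  v_{5} + v_{10} = 2·v_{1} + 2·v_{2} + 2·v_{7} + 2·v_{9}  ⇒ sig = (2;(2,2,2,2))
  {1,2,4}:  v_{1} + v_{2} + v_{4} = 0  ⇒ sig = (3;())
  {7,8,9}:  v_{7} + v_{8} + v_{9} = v_{10}  ⇒ sig = (3;(1))
  {2,4,5}:  v_{2} + v_{4} + v_{5} = v_{6} + v_{7} + v_{9}  ⇒ sig = (3;(1,1,1))
  {1,6,7,9}:  v_{1} + v_{6} + v_{7} + v_{9} = v_{5}  ⇒ sig = (4;(1))
  {3,6,7,9}:  v_{3} + v_{6} + v_{7} + v_{9} = v_{2}  ⇒ sig = (4;(1))
  {1,2,3,10}:  v_{1} + v_{2} + v_{3} + v_{10} = 2·v_{8}  ⇒ sig = (4;(2))
  {1,2,3,7,9}:  v_{1} + v_{2} + v_{3} + v_{7} + v_{9} = v_{8}  ⇒ sig = (5;(1))

Signatures (|P|; sorted positive RHS coefficients), sorted:
    (2;(1,1))
    (2;(1,1,1))
    (2;(1,1,1,2))
    (2;(1,1,2,2))
    (2;(1,2))
    (2;(1,2,2))
    (2;(2,2,2,2))
    (3;())
    (3;(1))
    (3;(1,1,1))
    (4;(1))
    (4;(1))
    (4;(2))
    (5;(1))


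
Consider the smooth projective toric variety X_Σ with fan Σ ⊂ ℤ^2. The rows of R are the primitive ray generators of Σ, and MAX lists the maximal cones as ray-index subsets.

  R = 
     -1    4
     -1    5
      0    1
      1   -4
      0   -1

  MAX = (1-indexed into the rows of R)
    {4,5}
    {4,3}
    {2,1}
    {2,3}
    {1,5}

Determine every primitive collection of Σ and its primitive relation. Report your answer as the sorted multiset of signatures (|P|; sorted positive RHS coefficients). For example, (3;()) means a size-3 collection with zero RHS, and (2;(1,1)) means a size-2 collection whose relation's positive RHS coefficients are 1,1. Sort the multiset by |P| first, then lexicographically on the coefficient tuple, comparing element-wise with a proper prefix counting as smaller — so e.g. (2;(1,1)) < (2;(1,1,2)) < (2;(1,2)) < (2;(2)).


|primitive collections| = 5. Relations:

  P = {1,4}:  v_{1} + v_{4} = 0  ⇒ sig = (2;())
  P = {3,5}:  v_{3} + v_{5} = 0  ⇒ sig = (2;())
  P = {1,3}:  v_{1} + v_{3} = v_{2}  ⇒ sig = (2;(1))
  P = {2,4}:  v_{2} + v_{4} = v_{3}  ⇒ sig = (2;(1))
  P = {2,5}:  v_{2} + v_{5} = v_{1}  ⇒ sig = (2;(1))

Sorted signature multiset PRS(X):
{ (2;()) ×2,  (2;(1)) ×3 }


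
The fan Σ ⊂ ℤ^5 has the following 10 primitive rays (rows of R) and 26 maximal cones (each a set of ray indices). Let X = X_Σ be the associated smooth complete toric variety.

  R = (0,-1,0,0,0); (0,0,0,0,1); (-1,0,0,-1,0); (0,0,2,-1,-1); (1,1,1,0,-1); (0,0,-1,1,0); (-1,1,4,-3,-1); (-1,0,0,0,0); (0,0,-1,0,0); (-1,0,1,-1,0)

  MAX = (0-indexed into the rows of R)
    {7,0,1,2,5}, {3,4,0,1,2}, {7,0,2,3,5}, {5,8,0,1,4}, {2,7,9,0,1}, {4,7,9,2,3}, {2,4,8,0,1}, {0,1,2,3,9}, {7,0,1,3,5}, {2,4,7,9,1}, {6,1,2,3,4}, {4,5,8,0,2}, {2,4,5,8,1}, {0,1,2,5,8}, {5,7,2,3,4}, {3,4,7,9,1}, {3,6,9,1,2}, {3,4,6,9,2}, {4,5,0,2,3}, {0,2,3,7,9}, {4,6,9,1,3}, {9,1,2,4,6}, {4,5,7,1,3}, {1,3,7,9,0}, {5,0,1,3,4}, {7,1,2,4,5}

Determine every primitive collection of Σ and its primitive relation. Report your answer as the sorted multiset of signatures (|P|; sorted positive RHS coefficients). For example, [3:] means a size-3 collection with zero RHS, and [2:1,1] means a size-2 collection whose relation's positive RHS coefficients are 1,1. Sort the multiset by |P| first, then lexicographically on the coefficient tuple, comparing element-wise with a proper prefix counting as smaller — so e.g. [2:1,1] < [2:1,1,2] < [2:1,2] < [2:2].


The 14 primitive collections of Σ (r=10, n=5):

  • {5,9}:  v_{5} + v_{9} = v_{7} — sig = [2:1]
  • {8,9}:  v_{8} + v_{9} = v_{2} — sig = [2:1]
  • {7,8}:  v_{7} + v_{8} = v_{2} + v_{5} — sig = [2:1,1]
  • {3,8}:  v_{3} + v_{8} = v_{0} + v_{2} + v_{4} — sig = [2:1,1,1]
  • {6,8}:  v_{6} + v_{8} = v_{1} + 2·v_{2} + v_{3} + v_{4} — sig = [2:1,1,1,2]
  • {0,6}:  v_{0} + v_{6} = v_{1} + v_{2} + 2·v_{3} — sig = [2:1,1,2]
  • {5,6}:  v_{5} + v_{6} = v_{4} + 2·v_{9} — sig = [2:1,2]
  • {6,7}:  v_{6} + v_{7} = v_{4} + 3·v_{9} — sig = [2:1,3]
  • {0,4,9}:  v_{0} + v_{4} + v_{9} = v_{3} — sig = [3:1]
  • {0,4,7}:  v_{0} + v_{4} + v_{7} = v_{3} + v_{5} — sig = [3:1,1]
  • {1,2,3,5}:  v_{1} + v_{2} + v_{3} + v_{5} = v_{9} — sig = [4:1]
  • {1,2,3,7}:  v_{1} + v_{2} + v_{3} + v_{7} = 2·v_{9} — sig = [4:2]
  • {0,1,2,4,5}:  v_{0} + v_{1} + v_{2} + v_{4} + v_{5} = 0 — sig = [5:]
  • {1,2,3,4,9}:  v_{1} + v_{2} + v_{3} + v_{4} + v_{9} = v_{6} — sig = [5:1]

Signatures (|P|; sorted positive RHS coefficients), sorted:
{ [2:1] ×2,  [2:1,1],  [2:1,1,1],  [2:1,1,1,2],  [2:1,1,2],  [2:1,2],  [2:1,3],  [3:1],  [3:1,1],  [4:1],  [4:2],  [5:],  [5:1] }


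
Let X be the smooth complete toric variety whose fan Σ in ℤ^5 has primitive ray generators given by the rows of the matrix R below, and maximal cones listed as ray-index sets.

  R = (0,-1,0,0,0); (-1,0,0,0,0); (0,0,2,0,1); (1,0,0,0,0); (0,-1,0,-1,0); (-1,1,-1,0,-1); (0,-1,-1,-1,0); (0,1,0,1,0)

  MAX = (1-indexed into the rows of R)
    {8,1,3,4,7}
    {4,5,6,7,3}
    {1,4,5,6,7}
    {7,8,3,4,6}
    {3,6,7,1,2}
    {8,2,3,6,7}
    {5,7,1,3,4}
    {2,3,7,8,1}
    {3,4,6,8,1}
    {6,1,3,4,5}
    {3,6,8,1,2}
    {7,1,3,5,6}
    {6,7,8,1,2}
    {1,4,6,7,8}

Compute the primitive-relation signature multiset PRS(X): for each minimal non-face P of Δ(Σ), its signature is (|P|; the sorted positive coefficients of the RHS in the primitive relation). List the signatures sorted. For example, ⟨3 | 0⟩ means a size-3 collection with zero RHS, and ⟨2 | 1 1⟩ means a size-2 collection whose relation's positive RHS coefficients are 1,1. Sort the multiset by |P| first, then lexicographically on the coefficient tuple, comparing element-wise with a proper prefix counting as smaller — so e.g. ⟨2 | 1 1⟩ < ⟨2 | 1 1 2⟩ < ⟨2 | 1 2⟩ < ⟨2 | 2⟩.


Primitive collections (5):

  {2,4}:  v_{2} + v_{4} = 0  so sig = ⟨2 | 0⟩
  {5,8}:  v_{5} + v_{8} = 0  so sig = ⟨2 | 0⟩
  {2,5}:  v_{2} + v_{5} = v_{1} + v_{3} + v_{6} + v_{7}  so sig = ⟨2 | 1 1 1 1⟩
  {1,3,4,6,7}:  v_{1} + v_{3} + v_{4} + v_{6} + v_{7} = v_{5}  so sig = ⟨5 | 1⟩
  {1,3,6,7,8}:  v_{1} + v_{3} + v_{6} + v_{7} + v_{8} = v_{2}  so sig = ⟨5 | 1⟩

so the primitive-relation signature multiset is
[⟨2 | 0⟩, ⟨2 | 0⟩, ⟨2 | 1 1 1 1⟩, ⟨5 | 1⟩, ⟨5 | 1⟩]


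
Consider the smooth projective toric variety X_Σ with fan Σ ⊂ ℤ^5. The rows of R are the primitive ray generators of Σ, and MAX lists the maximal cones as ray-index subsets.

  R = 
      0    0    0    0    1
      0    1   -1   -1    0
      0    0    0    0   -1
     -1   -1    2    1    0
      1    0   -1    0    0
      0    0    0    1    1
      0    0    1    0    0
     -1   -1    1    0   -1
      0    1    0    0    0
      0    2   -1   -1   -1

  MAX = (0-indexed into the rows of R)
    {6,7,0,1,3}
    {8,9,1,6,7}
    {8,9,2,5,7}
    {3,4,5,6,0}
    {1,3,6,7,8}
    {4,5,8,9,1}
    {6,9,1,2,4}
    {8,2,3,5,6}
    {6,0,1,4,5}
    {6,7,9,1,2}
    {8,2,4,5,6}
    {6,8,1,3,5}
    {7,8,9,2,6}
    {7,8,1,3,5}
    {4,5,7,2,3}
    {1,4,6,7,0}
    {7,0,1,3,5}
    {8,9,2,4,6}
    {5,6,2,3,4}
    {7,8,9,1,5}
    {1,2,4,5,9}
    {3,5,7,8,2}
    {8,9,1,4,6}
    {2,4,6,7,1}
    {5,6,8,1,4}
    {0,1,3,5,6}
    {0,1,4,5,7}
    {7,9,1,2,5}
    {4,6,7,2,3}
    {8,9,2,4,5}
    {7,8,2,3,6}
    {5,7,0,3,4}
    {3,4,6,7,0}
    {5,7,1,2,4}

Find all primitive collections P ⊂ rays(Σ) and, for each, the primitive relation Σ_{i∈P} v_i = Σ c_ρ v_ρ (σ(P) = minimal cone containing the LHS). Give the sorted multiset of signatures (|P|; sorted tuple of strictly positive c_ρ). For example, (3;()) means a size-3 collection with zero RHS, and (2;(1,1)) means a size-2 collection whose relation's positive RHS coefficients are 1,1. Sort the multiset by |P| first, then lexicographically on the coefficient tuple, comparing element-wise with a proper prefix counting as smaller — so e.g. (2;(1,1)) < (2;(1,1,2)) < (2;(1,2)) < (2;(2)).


Primitive collections (13):

  {0,2}:  v_{0} + v_{2} = 0  →  sig = (2;())
  {0,9}:  v_{0} + v_{9} = v_{1} + v_{8}  →  sig = (2;(1,1))
  {0,8}:  v_{0} + v_{8} = v_{1} + v_{5} + v_{6}  →  sig = (2;(1,1,1))
  {3,9}:  v_{3} + v_{9} = v_{7} + 2·v_{8}  →  sig = (2;(1,2))
  {1,3,4}:  v_{1} + v_{3} + v_{4} = 0  →  sig = (3;())
  {1,2,8}:  v_{1} + v_{2} + v_{8} = v_{9}  →  sig = (3;(1))
  {4,7,8}:  v_{4} + v_{7} + v_{8} = v_{2}  →  sig = (3;(1))
  {5,6,7}:  v_{5} + v_{6} + v_{7} = v_{3}  →  sig = (3;(1))
  {1,2,3}:  v_{1} + v_{2} + v_{3} = v_{7} + v_{8}  →  sig = (3;(1,1))
  {3,4,8}:  v_{3} + v_{4} + v_{8} = v_{2} + v_{5} + v_{6}  →  sig = (3;(1,1,1))
  {4,7,9}:  v_{4} + v_{7} + v_{9} = v_{1} + 2·v_{2}  →  sig = (3;(1,2))
  {5,6,9}:  v_{5} + v_{6} + v_{9} = 2·v_{8}  →  sig = (3;(2))
  {1,2,5,6}:  v_{1} + v_{2} + v_{5} + v_{6} = v_{8}  →  sig = (4;(1))

Hence PRS(X_Σ) =
    |P|=2: 4 collections, coeffs (), (1,1), (1,1,1), (1,2)
    |P|=3: 8 collections, coeffs (), (1), (1), (1), (1,1), (1,1,1), (1,2), (2)
    |P|=4: 1 collection, coeffs (1)


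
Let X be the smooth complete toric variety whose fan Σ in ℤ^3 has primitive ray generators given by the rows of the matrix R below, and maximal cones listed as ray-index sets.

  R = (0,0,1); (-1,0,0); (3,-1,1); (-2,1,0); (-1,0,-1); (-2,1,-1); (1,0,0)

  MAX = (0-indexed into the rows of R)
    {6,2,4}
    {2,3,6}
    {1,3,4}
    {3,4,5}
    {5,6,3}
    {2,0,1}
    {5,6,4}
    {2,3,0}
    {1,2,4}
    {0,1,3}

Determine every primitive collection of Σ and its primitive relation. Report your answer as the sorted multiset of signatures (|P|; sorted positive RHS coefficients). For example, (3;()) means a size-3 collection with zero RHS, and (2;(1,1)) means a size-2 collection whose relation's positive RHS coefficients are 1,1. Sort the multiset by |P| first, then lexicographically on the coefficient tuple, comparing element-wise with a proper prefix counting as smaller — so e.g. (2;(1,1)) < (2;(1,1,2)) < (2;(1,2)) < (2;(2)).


Σ has 9 primitive collections:

  P = {1,6}:  v_{1} + v_{6} = 0  ⟹  sig = (2;())
  P = {0,4}:  v_{0} + v_{4} = v_{1}  ⟹  sig = (2;(1))
  P = {0,5}:  v_{0} + v_{5} = v_{3}  ⟹  sig = (2;(1))
  P = {2,5}:  v_{2} + v_{5} = v_{6}  ⟹  sig = (2;(1))
  P = {0,6}:  v_{0} + v_{6} = v_{2} + v_{3}  ⟹  sig = (2;(1,1))
  P = {1,5}:  v_{1} + v_{5} = v_{3} + v_{4}  ⟹  sig = (2;(1,1))
  P = {2,3,4}:  v_{2} + v_{3} + v_{4} = 0  ⟹  sig = (3;())
  P = {1,2,3}:  v_{1} + v_{2} + v_{3} = v_{0}  ⟹  sig = (3;(1))
  P = {3,4,6}:  v_{3} + v_{4} + v_{6} = v_{5}  ⟹  sig = (3;(1))

Signatures (|P|; sorted positive RHS coefficients), sorted:
    (2;())
    (2;(1))
    (2;(1))
    (2;(1))
    (2;(1,1))
    (2;(1,1))
    (3;())
    (3;(1))
    (3;(1))
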